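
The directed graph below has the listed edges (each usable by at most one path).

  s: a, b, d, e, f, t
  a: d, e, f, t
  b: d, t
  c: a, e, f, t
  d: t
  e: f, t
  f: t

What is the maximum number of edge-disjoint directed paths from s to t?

6

Assign every edge capacity 1; by Menger, the answer equals the max flow.
Path s→t (+1); total 1.
Path s→a→t (+1); total 2.
Path s→b→t (+1); total 3.
Path s→d→t (+1); total 4.
Path s→e→t (+1); total 5.
Path s→f→t (+1); total 6.
No residual s→t path; max flow = 6.
Certifying cut of size 6: {s→a, s→b, s→d, s→e, s→f, s→t}.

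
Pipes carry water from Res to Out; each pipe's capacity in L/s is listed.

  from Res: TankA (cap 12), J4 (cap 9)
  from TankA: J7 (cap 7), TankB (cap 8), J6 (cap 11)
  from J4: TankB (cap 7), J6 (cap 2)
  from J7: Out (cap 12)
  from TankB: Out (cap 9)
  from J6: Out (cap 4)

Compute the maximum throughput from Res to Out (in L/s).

20

Augment Res→TankA→J7→Out: bottleneck 7, flow now 7.
Augment Res→TankA→TankB→Out: bottleneck 5, flow now 12.
Augment Res→J4→TankB→Out: bottleneck 4, flow now 16.
Augment Res→J4→J6→Out: bottleneck 2, flow now 18.
Augment Res→J4→TankB→TankA→J6→Out: bottleneck 2, flow now 20. (uses reverse residual edge)
No augmenting path remains; maximum flow = 20.
In the residual graph, reachable from Res: {Res, TankA, J4, TankB, J6}.
Min-cut edges: TankA→J7 (7), TankB→Out (9), J6→Out (4); capacity 7 + 9 + 4 = 20.
This cut is saturated, so no flow can exceed 20.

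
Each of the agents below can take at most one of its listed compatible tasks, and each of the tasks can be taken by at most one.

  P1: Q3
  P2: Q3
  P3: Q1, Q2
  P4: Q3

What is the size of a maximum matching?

2

Unit-capacity flow: source→left, listed edges, right→sink; max matching = max flow.
Augmenting path P1→Q3 (+1); matched 1.
Augmenting path P3→Q1 (+1); matched 2.
No augmenting path remains; maximum matching = 2.
König certificate: {P3, Q3} is a vertex cover of size 2 (every listed pair touches it), so no matching can be larger.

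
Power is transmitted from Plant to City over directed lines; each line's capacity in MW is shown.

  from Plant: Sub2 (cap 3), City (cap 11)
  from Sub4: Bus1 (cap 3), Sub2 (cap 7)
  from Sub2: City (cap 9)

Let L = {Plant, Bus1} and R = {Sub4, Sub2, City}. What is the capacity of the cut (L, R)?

14

Edges leaving {Plant, Bus1}: Plant→Sub2 (3), Plant→City (11).
Cut capacity = 3 + 11 = 14.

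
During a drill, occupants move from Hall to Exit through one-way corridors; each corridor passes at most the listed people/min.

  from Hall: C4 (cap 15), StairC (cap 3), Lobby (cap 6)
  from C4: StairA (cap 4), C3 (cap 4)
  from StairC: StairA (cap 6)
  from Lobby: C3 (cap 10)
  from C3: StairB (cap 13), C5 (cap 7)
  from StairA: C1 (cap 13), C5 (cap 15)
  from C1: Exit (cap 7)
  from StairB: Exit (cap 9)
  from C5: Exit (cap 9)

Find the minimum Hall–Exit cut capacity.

17

Augment Hall→C4→C3→StairB→Exit: bottleneck 4, flow now 4.
Augment Hall→C4→StairA→C1→Exit: bottleneck 4, flow now 8.
Augment Hall→StairC→StairA→C1→Exit: bottleneck 3, flow now 11.
Augment Hall→Lobby→C3→StairB→Exit: bottleneck 5, flow now 16.
Augment Hall→Lobby→C3→C5→Exit: bottleneck 1, flow now 17.
No augmenting path remains; maximum flow = 17.
By max-flow min-cut, the minimum cut capacity equals the max flow.
In the residual graph, reachable from Hall: {Hall, C4}.
Min-cut edges: Hall→StairC (3), Hall→Lobby (6), C4→C3 (4), C4→StairA (4); capacity 3 + 6 + 4 + 4 = 17.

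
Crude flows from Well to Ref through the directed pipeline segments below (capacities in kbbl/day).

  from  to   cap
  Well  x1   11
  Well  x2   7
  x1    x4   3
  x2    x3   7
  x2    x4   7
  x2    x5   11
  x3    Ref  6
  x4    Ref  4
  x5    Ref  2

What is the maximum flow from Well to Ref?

Augment Well→x1→x4→Ref: bottleneck 3, flow now 3.
Augment Well→x2→x3→Ref: bottleneck 6, flow now 9.
Augment Well→x2→x4→Ref: bottleneck 1, flow now 10.
No augmenting path remains; maximum flow = 10.
In the residual graph, reachable from Well: {Well, x1}.
Min-cut edges: Well→x2 (7), x1→x4 (3); capacity 7 + 3 = 10.
This cut is saturated, so no flow can exceed 10.

10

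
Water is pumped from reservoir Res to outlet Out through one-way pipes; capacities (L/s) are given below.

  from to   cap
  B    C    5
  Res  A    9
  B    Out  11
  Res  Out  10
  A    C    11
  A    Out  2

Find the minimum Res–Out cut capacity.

Augment Res→Out: bottleneck 10, flow now 10.
Augment Res→A→Out: bottleneck 2, flow now 12.
No augmenting path remains; maximum flow = 12.
By max-flow min-cut, the minimum cut capacity equals the max flow.
In the residual graph, reachable from Res: {Res, A, C}.
Min-cut edges: Res→Out (10), A→Out (2); capacity 10 + 2 = 12.

12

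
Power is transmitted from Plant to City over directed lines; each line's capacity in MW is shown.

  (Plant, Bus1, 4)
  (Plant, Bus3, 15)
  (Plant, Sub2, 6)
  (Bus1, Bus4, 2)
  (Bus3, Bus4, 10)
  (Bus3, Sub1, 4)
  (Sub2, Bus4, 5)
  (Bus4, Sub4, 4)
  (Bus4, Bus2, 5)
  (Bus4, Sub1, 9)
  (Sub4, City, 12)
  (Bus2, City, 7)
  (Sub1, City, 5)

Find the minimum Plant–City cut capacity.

Augment Plant→Bus3→Sub1→City: bottleneck 4, flow now 4.
Augment Plant→Bus1→Bus4→Sub4→City: bottleneck 2, flow now 6.
Augment Plant→Bus3→Bus4→Sub4→City: bottleneck 2, flow now 8.
Augment Plant→Bus3→Bus4→Bus2→City: bottleneck 5, flow now 13.
Augment Plant→Bus3→Bus4→Sub1→City: bottleneck 1, flow now 14.
No augmenting path remains; maximum flow = 14.
By max-flow min-cut, the minimum cut capacity equals the max flow.
In the residual graph, reachable from Plant: {Plant, Bus1, Bus3, Sub2, Bus4, Sub1}.
Min-cut edges: Bus4→Sub4 (4), Bus4→Bus2 (5), Sub1→City (5); capacity 4 + 5 + 5 = 14.

14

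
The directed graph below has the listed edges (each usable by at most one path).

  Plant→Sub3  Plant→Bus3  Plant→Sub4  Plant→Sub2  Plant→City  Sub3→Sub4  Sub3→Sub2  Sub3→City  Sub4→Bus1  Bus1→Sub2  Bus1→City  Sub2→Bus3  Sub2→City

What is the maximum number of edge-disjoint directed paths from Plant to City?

Assign every edge capacity 1; by Menger, the answer equals the max flow.
Path Plant→City (+1); total 1.
Path Plant→Sub3→City (+1); total 2.
Path Plant→Sub2→City (+1); total 3.
Path Plant→Sub4→Bus1→City (+1); total 4.
No residual Plant→City path; max flow = 4.
Certifying cut of size 4: {Plant→City, Plant→Sub2, Plant→Sub3, Plant→Sub4}.

4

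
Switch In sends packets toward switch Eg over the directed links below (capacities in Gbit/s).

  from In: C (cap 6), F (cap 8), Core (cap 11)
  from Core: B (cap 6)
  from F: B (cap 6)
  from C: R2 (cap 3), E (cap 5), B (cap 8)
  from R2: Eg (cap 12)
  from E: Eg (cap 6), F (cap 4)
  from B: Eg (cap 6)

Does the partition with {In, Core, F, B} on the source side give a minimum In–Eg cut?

Yes — it is a minimum cut (capacity 12).

Given cut capacity: 6 + 6 = 12.
Augment In→Core→B→Eg: bottleneck 6, flow now 6.
Augment In→C→R2→Eg: bottleneck 3, flow now 9.
Augment In→C→E→Eg: bottleneck 3, flow now 12.
No augmenting path remains; maximum flow = 12.
Cut capacity 12 equals the max flow, so it is a minimum cut.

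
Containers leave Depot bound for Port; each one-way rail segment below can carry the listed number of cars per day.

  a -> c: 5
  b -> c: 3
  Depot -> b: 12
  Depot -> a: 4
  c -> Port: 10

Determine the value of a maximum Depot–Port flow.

7

Augment Depot→a→c→Port: bottleneck 4, flow now 4.
Augment Depot→b→c→Port: bottleneck 3, flow now 7.
No augmenting path remains; maximum flow = 7.
In the residual graph, reachable from Depot: {Depot, b}.
Min-cut edges: Depot→a (4), b→c (3); capacity 4 + 3 = 7.
This cut is saturated, so no flow can exceed 7.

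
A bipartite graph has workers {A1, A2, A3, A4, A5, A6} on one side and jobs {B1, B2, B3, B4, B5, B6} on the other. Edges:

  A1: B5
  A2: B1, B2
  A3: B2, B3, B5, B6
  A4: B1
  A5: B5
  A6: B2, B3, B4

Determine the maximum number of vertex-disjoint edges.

Unit-capacity flow: source→left, listed edges, right→sink; max matching = max flow.
Augmenting path A1→B5 (+1); matched 1.
Augmenting path A2→B1 (+1); matched 2.
Augmenting path A3→B2 (+1); matched 3.
Augmenting path A6→B3 (+1); matched 4.
Augmenting path A4→B1→A2→B2→A3→B6 (+1); matched 5.
No augmenting path remains; maximum matching = 5.
König certificate: {A2, A3, A4, A6, B5} is a vertex cover of size 5 (every listed pair touches it), so no matching can be larger.

5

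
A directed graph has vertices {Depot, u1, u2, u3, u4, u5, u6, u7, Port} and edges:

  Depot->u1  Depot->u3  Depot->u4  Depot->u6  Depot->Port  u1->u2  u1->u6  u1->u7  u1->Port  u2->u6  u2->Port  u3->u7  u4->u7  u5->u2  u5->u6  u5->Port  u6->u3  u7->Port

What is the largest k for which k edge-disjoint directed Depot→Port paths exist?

3

Assign every edge capacity 1; by Menger, the answer equals the max flow.
Path Depot→Port (+1); total 1.
Path Depot→u1→Port (+1); total 2.
Path Depot→u3→u7→Port (+1); total 3.
No residual Depot→Port path; max flow = 3.
Certifying cut of size 3: {Depot→Port, Depot→u1, u7→Port}.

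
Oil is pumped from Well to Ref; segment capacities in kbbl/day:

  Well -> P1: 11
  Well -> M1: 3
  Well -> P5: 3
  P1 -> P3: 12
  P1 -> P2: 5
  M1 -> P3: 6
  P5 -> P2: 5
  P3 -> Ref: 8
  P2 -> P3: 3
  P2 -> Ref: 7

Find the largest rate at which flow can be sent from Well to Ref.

Augment Well→P1→P3→Ref: bottleneck 8, flow now 8.
Augment Well→P1→P2→Ref: bottleneck 3, flow now 11.
Augment Well→P5→P2→Ref: bottleneck 3, flow now 14.
Augment Well→M1→P3→P1→P2→Ref: bottleneck 1, flow now 15. (uses reverse residual edge)
No augmenting path remains; maximum flow = 15.
In the residual graph, reachable from Well: {Well, P1, M1, P5, P3, P2}.
Min-cut edges: P3→Ref (8), P2→Ref (7); capacity 8 + 7 = 15.
This cut is saturated, so no flow can exceed 15.

15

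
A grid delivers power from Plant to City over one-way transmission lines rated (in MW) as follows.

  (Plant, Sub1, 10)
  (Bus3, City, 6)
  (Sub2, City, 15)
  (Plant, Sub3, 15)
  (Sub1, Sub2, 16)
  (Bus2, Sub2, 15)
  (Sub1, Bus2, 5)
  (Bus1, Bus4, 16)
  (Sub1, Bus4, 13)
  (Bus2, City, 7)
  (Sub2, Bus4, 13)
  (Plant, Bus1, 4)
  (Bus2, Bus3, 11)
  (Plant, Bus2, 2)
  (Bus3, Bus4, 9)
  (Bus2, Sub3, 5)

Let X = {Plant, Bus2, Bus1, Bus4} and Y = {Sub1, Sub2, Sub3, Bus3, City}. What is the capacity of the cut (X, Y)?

63

Edges leaving {Plant, Bus2, Bus1, Bus4}: Plant→Sub1 (10), Plant→Sub3 (15), Bus2→Sub2 (15), Bus2→Sub3 (5), Bus2→Bus3 (11), Bus2→City (7).
Cut capacity = 10 + 15 + 15 + 5 + 11 + 7 = 63.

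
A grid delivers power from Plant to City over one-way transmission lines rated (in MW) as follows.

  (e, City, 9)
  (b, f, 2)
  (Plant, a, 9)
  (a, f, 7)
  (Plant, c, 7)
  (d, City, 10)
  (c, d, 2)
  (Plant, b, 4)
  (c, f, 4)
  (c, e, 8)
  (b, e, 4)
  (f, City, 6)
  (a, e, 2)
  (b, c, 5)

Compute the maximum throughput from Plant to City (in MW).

Augment Plant→a→e→City: bottleneck 2, flow now 2.
Augment Plant→a→f→City: bottleneck 6, flow now 8.
Augment Plant→b→e→City: bottleneck 4, flow now 12.
Augment Plant→c→d→City: bottleneck 2, flow now 14.
Augment Plant→c→e→City: bottleneck 3, flow now 17.
No augmenting path remains; maximum flow = 17.
In the residual graph, reachable from Plant: {Plant, a, b, c, e, f}.
Min-cut edges: c→d (2), e→City (9), f→City (6); capacity 2 + 9 + 6 = 17.
This cut is saturated, so no flow can exceed 17.

17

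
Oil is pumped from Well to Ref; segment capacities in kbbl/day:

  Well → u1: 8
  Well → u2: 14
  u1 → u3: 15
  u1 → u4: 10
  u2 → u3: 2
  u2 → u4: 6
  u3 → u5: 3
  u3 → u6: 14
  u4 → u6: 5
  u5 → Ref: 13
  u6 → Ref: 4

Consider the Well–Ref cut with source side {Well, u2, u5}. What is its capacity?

Edges leaving {Well, u2, u5}: Well→u1 (8), u2→u3 (2), u2→u4 (6), u5→Ref (13).
Cut capacity = 8 + 2 + 6 + 13 = 29.

29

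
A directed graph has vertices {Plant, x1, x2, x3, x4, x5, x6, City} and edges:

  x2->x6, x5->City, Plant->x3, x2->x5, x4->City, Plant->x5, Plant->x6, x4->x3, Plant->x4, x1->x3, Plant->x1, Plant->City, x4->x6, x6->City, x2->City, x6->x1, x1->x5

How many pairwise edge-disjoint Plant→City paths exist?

Assign every edge capacity 1; by Menger, the answer equals the max flow.
Path Plant→City (+1); total 1.
Path Plant→x4→City (+1); total 2.
Path Plant→x5→City (+1); total 3.
Path Plant→x6→City (+1); total 4.
No residual Plant→City path; max flow = 4.
Certifying cut of size 4: {Plant→City, Plant→x4, Plant→x6, x5→City}.

4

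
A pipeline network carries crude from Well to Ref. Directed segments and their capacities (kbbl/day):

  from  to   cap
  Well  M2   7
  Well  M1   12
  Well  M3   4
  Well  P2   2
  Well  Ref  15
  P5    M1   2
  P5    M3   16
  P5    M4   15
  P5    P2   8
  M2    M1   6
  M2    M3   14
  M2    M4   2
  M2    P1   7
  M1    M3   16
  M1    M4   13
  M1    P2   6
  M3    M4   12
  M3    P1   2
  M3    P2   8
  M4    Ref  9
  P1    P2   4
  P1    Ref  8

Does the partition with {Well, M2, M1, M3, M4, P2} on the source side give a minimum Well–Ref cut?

No — its capacity is 33, but the minimum cut has capacity 32.

Given cut capacity: 15 + 7 + 2 + 9 = 33.
Augment Well→Ref: bottleneck 15, flow now 15.
Augment Well→M2→M4→Ref: bottleneck 2, flow now 17.
Augment Well→M2→P1→Ref: bottleneck 5, flow now 22.
Augment Well→M1→M4→Ref: bottleneck 7, flow now 29.
Augment Well→M3→P1→Ref: bottleneck 2, flow now 31.
Augment Well→M1→M4→M2→P1→Ref: bottleneck 1, flow now 32. (uses reverse residual edge)
No augmenting path remains; maximum flow = 32.
In the residual graph, reachable from Well: {Well, M2, M1, M3, M4, P1, P2}.
Min-cut edges: Well→Ref (15), M4→Ref (9), P1→Ref (8); capacity 15 + 9 + 8 = 32.
Cut capacity 33 exceeds the max flow 32, so it is not minimum.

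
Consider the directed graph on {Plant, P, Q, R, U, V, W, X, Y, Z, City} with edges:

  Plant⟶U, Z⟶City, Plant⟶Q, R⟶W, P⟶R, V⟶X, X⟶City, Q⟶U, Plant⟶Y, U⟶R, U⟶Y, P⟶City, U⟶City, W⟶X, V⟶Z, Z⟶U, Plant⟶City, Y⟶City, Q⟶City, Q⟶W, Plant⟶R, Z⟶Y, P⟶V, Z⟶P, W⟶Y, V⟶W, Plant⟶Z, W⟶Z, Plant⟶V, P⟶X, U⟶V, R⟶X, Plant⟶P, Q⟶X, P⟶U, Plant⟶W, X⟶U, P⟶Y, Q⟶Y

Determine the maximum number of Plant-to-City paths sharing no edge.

7

Assign every edge capacity 1; by Menger, the answer equals the max flow.
Path Plant→City (+1); total 1.
Path Plant→P→City (+1); total 2.
Path Plant→Q→City (+1); total 3.
Path Plant→U→City (+1); total 4.
Path Plant→Y→City (+1); total 5.
Path Plant→Z→City (+1); total 6.
Path Plant→R→X→City (+1); total 7.
No residual Plant→City path; max flow = 7.
Certifying cut of size 7: {P→City, Plant→City, Plant→Q, U→City, X→City, Y→City, Z→City}.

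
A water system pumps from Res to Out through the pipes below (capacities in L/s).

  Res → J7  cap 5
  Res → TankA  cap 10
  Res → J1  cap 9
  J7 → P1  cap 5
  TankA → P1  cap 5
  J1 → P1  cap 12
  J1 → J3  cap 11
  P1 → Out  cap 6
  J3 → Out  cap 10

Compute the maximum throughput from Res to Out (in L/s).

Augment Res→J7→P1→Out: bottleneck 5, flow now 5.
Augment Res→TankA→P1→Out: bottleneck 1, flow now 6.
Augment Res→J1→J3→Out: bottleneck 9, flow now 15.
No augmenting path remains; maximum flow = 15.
In the residual graph, reachable from Res: {Res, J7, TankA, P1}.
Min-cut edges: Res→J1 (9), P1→Out (6); capacity 9 + 6 = 15.
This cut is saturated, so no flow can exceed 15.

15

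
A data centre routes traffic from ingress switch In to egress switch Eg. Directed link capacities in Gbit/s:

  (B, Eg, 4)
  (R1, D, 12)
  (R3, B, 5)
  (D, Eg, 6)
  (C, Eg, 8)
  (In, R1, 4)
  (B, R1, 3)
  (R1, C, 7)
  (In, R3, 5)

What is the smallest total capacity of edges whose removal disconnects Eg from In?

Augment In→R3→B→Eg: bottleneck 4, flow now 4.
Augment In→R1→D→Eg: bottleneck 4, flow now 8.
Augment In→R3→B→R1→D→Eg: bottleneck 1, flow now 9.
No augmenting path remains; maximum flow = 9.
By max-flow min-cut, the minimum cut capacity equals the max flow.
In the residual graph, reachable from In: {In}.
Min-cut edges: In→R3 (5), In→R1 (4); capacity 5 + 4 = 9.

9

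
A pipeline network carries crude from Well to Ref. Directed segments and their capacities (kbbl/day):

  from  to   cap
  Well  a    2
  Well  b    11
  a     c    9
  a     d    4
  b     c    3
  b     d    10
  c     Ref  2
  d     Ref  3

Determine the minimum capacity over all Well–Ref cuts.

Augment Well→a→c→Ref: bottleneck 2, flow now 2.
Augment Well→b→d→Ref: bottleneck 3, flow now 5.
No augmenting path remains; maximum flow = 5.
By max-flow min-cut, the minimum cut capacity equals the max flow.
In the residual graph, reachable from Well: {Well, a, b, c, d}.
Min-cut edges: c→Ref (2), d→Ref (3); capacity 2 + 3 = 5.

5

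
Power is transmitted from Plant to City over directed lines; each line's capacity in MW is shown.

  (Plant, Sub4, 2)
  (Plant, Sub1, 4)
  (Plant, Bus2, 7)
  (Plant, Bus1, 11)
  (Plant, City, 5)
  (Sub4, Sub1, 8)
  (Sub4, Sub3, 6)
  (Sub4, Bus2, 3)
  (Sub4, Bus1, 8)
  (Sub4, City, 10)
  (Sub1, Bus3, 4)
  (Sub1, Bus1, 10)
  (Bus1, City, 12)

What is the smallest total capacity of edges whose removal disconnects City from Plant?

19

Augment Plant→City: bottleneck 5, flow now 5.
Augment Plant→Sub4→City: bottleneck 2, flow now 7.
Augment Plant→Bus1→City: bottleneck 11, flow now 18.
Augment Plant→Sub1→Bus1→City: bottleneck 1, flow now 19.
No augmenting path remains; maximum flow = 19.
By max-flow min-cut, the minimum cut capacity equals the max flow.
In the residual graph, reachable from Plant: {Plant, Sub1, Bus2, Bus3, Bus1}.
Min-cut edges: Plant→Sub4 (2), Plant→City (5), Bus1→City (12); capacity 2 + 5 + 12 = 19.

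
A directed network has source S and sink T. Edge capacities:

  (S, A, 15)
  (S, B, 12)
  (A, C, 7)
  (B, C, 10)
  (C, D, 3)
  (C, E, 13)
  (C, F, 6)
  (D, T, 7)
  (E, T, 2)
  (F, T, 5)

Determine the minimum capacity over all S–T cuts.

10

Augment S→A→C→D→T: bottleneck 3, flow now 3.
Augment S→A→C→E→T: bottleneck 2, flow now 5.
Augment S→A→C→F→T: bottleneck 2, flow now 7.
Augment S→B→C→F→T: bottleneck 3, flow now 10.
No augmenting path remains; maximum flow = 10.
By max-flow min-cut, the minimum cut capacity equals the max flow.
In the residual graph, reachable from S: {S, A, B, C, E, F}.
Min-cut edges: C→D (3), E→T (2), F→T (5); capacity 3 + 2 + 5 = 10.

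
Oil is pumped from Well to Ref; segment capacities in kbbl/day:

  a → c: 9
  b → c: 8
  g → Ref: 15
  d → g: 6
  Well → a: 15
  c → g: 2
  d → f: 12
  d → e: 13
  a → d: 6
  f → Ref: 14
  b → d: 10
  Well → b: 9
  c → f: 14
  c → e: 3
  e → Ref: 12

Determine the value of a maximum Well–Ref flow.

Augment Well→a→c→e→Ref: bottleneck 3, flow now 3.
Augment Well→a→c→f→Ref: bottleneck 6, flow now 9.
Augment Well→a→d→e→Ref: bottleneck 6, flow now 15.
Augment Well→b→c→f→Ref: bottleneck 8, flow now 23.
Augment Well→b→d→e→Ref: bottleneck 1, flow now 24.
No augmenting path remains; maximum flow = 24.
In the residual graph, reachable from Well: {Well}.
Min-cut edges: Well→a (15), Well→b (9); capacity 15 + 9 = 24.
This cut is saturated, so no flow can exceed 24.

24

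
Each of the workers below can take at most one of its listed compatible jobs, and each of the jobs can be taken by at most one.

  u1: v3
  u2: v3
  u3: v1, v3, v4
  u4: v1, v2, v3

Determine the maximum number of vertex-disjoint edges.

3

Unit-capacity flow: source→left, listed edges, right→sink; max matching = max flow.
Augmenting path u1→v3 (+1); matched 1.
Augmenting path u3→v1 (+1); matched 2.
Augmenting path u4→v2 (+1); matched 3.
No augmenting path remains; maximum matching = 3.
König certificate: {u3, u4, v3} is a vertex cover of size 3 (every listed pair touches it), so no matching can be larger.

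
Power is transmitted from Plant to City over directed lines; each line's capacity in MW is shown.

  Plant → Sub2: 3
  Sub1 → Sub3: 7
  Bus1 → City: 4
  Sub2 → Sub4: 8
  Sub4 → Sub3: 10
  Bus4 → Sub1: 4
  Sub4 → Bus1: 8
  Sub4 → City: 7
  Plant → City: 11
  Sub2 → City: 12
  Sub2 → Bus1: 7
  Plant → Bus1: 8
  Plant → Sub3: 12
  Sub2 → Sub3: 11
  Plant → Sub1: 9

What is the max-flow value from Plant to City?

18

Augment Plant→City: bottleneck 11, flow now 11.
Augment Plant→Sub2→City: bottleneck 3, flow now 14.
Augment Plant→Bus1→City: bottleneck 4, flow now 18.
No augmenting path remains; maximum flow = 18.
In the residual graph, reachable from Plant: {Plant, Sub1, Bus1, Sub3}.
Min-cut edges: Plant→Sub2 (3), Plant→City (11), Bus1→City (4); capacity 3 + 11 + 4 = 18.
This cut is saturated, so no flow can exceed 18.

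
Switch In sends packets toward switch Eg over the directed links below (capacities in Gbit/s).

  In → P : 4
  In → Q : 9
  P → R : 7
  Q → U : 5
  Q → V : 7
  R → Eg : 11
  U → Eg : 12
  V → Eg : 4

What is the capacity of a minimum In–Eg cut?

13

Augment In→P→R→Eg: bottleneck 4, flow now 4.
Augment In→Q→U→Eg: bottleneck 5, flow now 9.
Augment In→Q→V→Eg: bottleneck 4, flow now 13.
No augmenting path remains; maximum flow = 13.
By max-flow min-cut, the minimum cut capacity equals the max flow.
In the residual graph, reachable from In: {In}.
Min-cut edges: In→P (4), In→Q (9); capacity 4 + 9 = 13.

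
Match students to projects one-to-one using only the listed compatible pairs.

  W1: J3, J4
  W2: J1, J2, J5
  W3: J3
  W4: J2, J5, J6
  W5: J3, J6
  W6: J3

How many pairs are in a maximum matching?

5

Unit-capacity flow: source→left, listed edges, right→sink; max matching = max flow.
Augmenting path W1→J3 (+1); matched 1.
Augmenting path W2→J1 (+1); matched 2.
Augmenting path W4→J2 (+1); matched 3.
Augmenting path W5→J6 (+1); matched 4.
Augmenting path W3→J3→W1→J4 (+1); matched 5.
No augmenting path remains; maximum matching = 5.
König certificate: {W1, W2, W4, W5, J3} is a vertex cover of size 5 (every listed pair touches it), so no matching can be larger.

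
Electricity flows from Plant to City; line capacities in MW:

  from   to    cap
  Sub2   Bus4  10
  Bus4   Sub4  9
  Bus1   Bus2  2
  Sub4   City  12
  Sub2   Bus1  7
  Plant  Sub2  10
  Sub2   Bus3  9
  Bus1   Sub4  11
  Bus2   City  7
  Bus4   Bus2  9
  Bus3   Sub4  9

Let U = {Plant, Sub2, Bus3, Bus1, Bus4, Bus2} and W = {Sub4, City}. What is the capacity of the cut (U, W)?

Edges leaving {Plant, Sub2, Bus3, Bus1, Bus4, Bus2}: Bus3→Sub4 (9), Bus1→Sub4 (11), Bus4→Sub4 (9), Bus2→City (7).
Cut capacity = 9 + 11 + 9 + 7 = 36.

36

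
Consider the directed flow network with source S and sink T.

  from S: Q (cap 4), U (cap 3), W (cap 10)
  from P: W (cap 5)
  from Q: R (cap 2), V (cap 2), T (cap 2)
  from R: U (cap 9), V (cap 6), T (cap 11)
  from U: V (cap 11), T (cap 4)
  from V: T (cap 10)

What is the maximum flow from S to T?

7

Augment S→Q→T: bottleneck 2, flow now 2.
Augment S→U→T: bottleneck 3, flow now 5.
Augment S→Q→R→T: bottleneck 2, flow now 7.
No augmenting path remains; maximum flow = 7.
In the residual graph, reachable from S: {S, W}.
Min-cut edges: S→Q (4), S→U (3); capacity 4 + 3 = 7.
This cut is saturated, so no flow can exceed 7.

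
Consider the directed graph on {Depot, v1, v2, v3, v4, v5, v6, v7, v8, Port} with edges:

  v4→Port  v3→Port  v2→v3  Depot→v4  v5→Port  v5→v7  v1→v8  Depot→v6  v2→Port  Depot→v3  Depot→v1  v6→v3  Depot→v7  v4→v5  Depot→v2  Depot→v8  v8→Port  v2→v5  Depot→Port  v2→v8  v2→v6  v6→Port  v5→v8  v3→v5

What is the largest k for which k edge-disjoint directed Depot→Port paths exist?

Assign every edge capacity 1; by Menger, the answer equals the max flow.
Path Depot→Port (+1); total 1.
Path Depot→v2→Port (+1); total 2.
Path Depot→v3→Port (+1); total 3.
Path Depot→v4→Port (+1); total 4.
Path Depot→v6→Port (+1); total 5.
Path Depot→v8→Port (+1); total 6.
No residual Depot→Port path; max flow = 6.
Certifying cut of size 6: {Depot→Port, Depot→v2, Depot→v3, Depot→v4, Depot→v6, v8→Port}.

6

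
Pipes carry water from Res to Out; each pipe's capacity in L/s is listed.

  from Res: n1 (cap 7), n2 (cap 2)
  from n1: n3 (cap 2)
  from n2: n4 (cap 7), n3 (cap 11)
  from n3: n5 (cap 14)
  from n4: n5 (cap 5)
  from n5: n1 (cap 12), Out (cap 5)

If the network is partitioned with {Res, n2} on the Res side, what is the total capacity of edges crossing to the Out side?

25

Edges leaving {Res, n2}: Res→n1 (7), n2→n3 (11), n2→n4 (7).
Cut capacity = 7 + 11 + 7 = 25.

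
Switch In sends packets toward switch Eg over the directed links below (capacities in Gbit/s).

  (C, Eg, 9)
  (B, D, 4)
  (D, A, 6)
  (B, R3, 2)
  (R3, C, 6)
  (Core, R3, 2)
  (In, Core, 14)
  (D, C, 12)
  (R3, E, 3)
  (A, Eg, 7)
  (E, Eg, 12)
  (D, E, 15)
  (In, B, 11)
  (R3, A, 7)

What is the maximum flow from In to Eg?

8

Augment In→Core→R3→E→Eg: bottleneck 2, flow now 2.
Augment In→B→D→E→Eg: bottleneck 4, flow now 6.
Augment In→B→R3→E→Eg: bottleneck 1, flow now 7.
Augment In→B→R3→A→Eg: bottleneck 1, flow now 8.
No augmenting path remains; maximum flow = 8.
In the residual graph, reachable from In: {In, Core, B}.
Min-cut edges: Core→R3 (2), B→D (4), B→R3 (2); capacity 2 + 4 + 2 = 8.
This cut is saturated, so no flow can exceed 8.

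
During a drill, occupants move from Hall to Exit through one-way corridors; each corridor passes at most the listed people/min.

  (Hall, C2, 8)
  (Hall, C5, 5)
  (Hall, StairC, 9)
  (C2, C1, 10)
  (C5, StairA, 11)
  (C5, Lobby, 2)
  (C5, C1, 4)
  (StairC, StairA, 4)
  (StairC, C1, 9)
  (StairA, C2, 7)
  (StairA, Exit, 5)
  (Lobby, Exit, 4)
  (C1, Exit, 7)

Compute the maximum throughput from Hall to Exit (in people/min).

Augment Hall→C2→C1→Exit: bottleneck 7, flow now 7.
Augment Hall→C5→StairA→Exit: bottleneck 5, flow now 12.
Augment Hall→StairC→StairA→C5→Lobby→Exit: bottleneck 2, flow now 14. (uses reverse residual edge)
No augmenting path remains; maximum flow = 14.
In the residual graph, reachable from Hall: {Hall, C2, C5, StairC, StairA, C1}.
Min-cut edges: C5→Lobby (2), StairA→Exit (5), C1→Exit (7); capacity 2 + 5 + 7 = 14.
This cut is saturated, so no flow can exceed 14.

14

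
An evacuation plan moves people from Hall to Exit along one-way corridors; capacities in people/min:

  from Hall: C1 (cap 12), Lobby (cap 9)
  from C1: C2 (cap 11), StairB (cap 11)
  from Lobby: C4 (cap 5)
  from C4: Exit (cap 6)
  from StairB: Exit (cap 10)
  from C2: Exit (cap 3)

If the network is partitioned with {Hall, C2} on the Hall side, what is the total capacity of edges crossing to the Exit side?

24

Edges leaving {Hall, C2}: Hall→C1 (12), Hall→Lobby (9), C2→Exit (3).
Cut capacity = 12 + 9 + 3 = 24.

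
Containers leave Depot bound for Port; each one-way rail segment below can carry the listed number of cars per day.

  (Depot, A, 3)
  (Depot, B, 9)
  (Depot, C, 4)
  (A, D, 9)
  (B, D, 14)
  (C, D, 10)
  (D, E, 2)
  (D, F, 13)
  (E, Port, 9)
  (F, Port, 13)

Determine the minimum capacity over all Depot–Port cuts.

Augment Depot→A→D→E→Port: bottleneck 2, flow now 2.
Augment Depot→A→D→F→Port: bottleneck 1, flow now 3.
Augment Depot→B→D→F→Port: bottleneck 9, flow now 12.
Augment Depot→C→D→F→Port: bottleneck 3, flow now 15.
No augmenting path remains; maximum flow = 15.
By max-flow min-cut, the minimum cut capacity equals the max flow.
In the residual graph, reachable from Depot: {Depot, A, B, C, D}.
Min-cut edges: D→E (2), D→F (13); capacity 2 + 13 = 15.

15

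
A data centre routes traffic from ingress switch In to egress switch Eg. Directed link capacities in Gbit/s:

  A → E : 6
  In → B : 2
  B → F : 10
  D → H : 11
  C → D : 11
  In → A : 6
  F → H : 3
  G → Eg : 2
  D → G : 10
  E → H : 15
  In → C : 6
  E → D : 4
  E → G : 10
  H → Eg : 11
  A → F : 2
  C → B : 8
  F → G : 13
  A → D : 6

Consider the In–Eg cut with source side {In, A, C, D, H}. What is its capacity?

Edges leaving {In, A, C, D, H}: In→B (2), A→E (6), A→F (2), C→B (8), D→G (10), H→Eg (11).
Cut capacity = 2 + 6 + 2 + 8 + 10 + 11 = 39.

39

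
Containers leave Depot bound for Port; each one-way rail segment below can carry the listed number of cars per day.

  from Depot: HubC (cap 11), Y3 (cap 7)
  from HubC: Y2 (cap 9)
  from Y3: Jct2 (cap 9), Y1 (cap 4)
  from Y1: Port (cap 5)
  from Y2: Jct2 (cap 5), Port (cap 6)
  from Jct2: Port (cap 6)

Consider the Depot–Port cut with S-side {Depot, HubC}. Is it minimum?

Given cut capacity: 7 + 9 = 16.
Augment Depot→HubC→Y2→Port: bottleneck 6, flow now 6.
Augment Depot→Y3→Y1→Port: bottleneck 4, flow now 10.
Augment Depot→Y3→Jct2→Port: bottleneck 3, flow now 13.
Augment Depot→HubC→Y2→Jct2→Port: bottleneck 3, flow now 16.
No augmenting path remains; maximum flow = 16.
Cut capacity 16 equals the max flow, so it is a minimum cut.

Yes — it is a minimum cut (capacity 16).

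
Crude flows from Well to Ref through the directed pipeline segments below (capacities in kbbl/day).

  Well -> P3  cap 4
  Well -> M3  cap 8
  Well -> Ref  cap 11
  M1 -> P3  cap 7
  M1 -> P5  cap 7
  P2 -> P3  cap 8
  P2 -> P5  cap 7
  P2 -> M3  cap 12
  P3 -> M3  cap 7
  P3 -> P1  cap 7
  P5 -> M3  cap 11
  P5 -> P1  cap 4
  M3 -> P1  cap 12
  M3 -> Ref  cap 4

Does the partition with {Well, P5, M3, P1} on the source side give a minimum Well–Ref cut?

No — its capacity is 19, but the minimum cut has capacity 15.

Given cut capacity: 4 + 11 + 4 = 19.
Augment Well→Ref: bottleneck 11, flow now 11.
Augment Well→M3→Ref: bottleneck 4, flow now 15.
No augmenting path remains; maximum flow = 15.
In the residual graph, reachable from Well: {Well, P3, M3, P1}.
Min-cut edges: Well→Ref (11), M3→Ref (4); capacity 11 + 4 = 15.
Cut capacity 19 exceeds the max flow 15, so it is not minimum.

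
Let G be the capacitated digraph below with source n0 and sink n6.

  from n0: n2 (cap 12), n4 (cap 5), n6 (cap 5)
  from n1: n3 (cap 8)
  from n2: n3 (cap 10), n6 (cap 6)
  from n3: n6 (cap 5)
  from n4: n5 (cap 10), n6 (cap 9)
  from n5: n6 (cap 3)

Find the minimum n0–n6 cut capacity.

21

Augment n0→n6: bottleneck 5, flow now 5.
Augment n0→n2→n6: bottleneck 6, flow now 11.
Augment n0→n4→n6: bottleneck 5, flow now 16.
Augment n0→n2→n3→n6: bottleneck 5, flow now 21.
No augmenting path remains; maximum flow = 21.
By max-flow min-cut, the minimum cut capacity equals the max flow.
In the residual graph, reachable from n0: {n0, n2, n3}.
Min-cut edges: n0→n4 (5), n0→n6 (5), n2→n6 (6), n3→n6 (5); capacity 5 + 5 + 6 + 5 = 21.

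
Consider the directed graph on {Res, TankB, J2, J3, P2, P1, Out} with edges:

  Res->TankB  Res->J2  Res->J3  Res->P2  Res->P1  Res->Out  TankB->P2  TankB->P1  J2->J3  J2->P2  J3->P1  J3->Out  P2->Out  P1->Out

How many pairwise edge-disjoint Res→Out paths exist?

4

Assign every edge capacity 1; by Menger, the answer equals the max flow.
Path Res→Out (+1); total 1.
Path Res→J3→Out (+1); total 2.
Path Res→P2→Out (+1); total 3.
Path Res→P1→Out (+1); total 4.
No residual Res→Out path; max flow = 4.
Certifying cut of size 4: {J3→Out, P1→Out, P2→Out, Res→Out}.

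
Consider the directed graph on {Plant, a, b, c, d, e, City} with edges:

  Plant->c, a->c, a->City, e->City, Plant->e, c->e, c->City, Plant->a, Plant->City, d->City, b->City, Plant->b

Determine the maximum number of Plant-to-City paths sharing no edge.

5

Assign every edge capacity 1; by Menger, the answer equals the max flow.
Path Plant→City (+1); total 1.
Path Plant→a→City (+1); total 2.
Path Plant→b→City (+1); total 3.
Path Plant→c→City (+1); total 4.
Path Plant→e→City (+1); total 5.
No residual Plant→City path; max flow = 5.
Certifying cut of size 5: {Plant→City, Plant→a, Plant→b, Plant→c, Plant→e}.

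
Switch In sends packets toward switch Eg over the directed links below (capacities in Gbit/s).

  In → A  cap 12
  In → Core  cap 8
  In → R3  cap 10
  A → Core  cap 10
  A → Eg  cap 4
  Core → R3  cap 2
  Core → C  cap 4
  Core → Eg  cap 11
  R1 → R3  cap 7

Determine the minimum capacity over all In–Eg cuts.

Augment In→A→Eg: bottleneck 4, flow now 4.
Augment In→Core→Eg: bottleneck 8, flow now 12.
Augment In→A→Core→Eg: bottleneck 3, flow now 15.
No augmenting path remains; maximum flow = 15.
By max-flow min-cut, the minimum cut capacity equals the max flow.
In the residual graph, reachable from In: {In, A, Core, R3, C}.
Min-cut edges: A→Eg (4), Core→Eg (11); capacity 4 + 11 = 15.

15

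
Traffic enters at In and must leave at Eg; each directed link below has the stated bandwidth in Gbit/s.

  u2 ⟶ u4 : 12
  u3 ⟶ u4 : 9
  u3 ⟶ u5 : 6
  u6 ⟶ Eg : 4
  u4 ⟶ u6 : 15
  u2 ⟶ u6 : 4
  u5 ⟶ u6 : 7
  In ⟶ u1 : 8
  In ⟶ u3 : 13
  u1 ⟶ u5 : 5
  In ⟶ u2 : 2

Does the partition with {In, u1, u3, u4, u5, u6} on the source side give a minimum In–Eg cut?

No — its capacity is 6, but the minimum cut has capacity 4.

Given cut capacity: 2 + 4 = 6.
Augment In→u2→u6→Eg: bottleneck 2, flow now 2.
Augment In→u1→u5→u6→Eg: bottleneck 2, flow now 4.
No augmenting path remains; maximum flow = 4.
In the residual graph, reachable from In: {In, u1, u2, u3, u4, u5, u6}.
Min-cut edges: u6→Eg (4); capacity 4 = 4.
Cut capacity 6 exceeds the max flow 4, so it is not minimum.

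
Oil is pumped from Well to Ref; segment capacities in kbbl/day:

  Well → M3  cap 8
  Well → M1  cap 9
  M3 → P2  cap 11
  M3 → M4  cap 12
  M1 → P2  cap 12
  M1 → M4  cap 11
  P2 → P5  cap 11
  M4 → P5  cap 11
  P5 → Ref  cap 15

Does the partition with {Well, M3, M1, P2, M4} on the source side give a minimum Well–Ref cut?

No — its capacity is 22, but the minimum cut has capacity 15.

Given cut capacity: 11 + 11 = 22.
Augment Well→M3→P2→P5→Ref: bottleneck 8, flow now 8.
Augment Well→M1→P2→P5→Ref: bottleneck 3, flow now 11.
Augment Well→M1→M4→P5→Ref: bottleneck 4, flow now 15.
No augmenting path remains; maximum flow = 15.
In the residual graph, reachable from Well: {Well, M3, M1, P2, M4, P5}.
Min-cut edges: P5→Ref (15); capacity 15 = 15.
Cut capacity 22 exceeds the max flow 15, so it is not minimum.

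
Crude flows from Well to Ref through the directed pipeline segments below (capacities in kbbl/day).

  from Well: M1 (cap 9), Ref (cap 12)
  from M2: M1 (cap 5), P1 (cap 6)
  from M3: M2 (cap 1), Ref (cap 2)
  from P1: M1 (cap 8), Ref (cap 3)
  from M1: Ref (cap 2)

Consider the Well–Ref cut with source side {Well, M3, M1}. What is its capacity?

17

Edges leaving {Well, M3, M1}: Well→Ref (12), M3→M2 (1), M3→Ref (2), M1→Ref (2).
Cut capacity = 12 + 1 + 2 + 2 = 17.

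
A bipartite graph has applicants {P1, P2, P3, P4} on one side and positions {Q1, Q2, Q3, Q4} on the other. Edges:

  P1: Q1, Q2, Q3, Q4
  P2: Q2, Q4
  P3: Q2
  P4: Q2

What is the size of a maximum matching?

3

Unit-capacity flow: source→left, listed edges, right→sink; max matching = max flow.
Augmenting path P1→Q1 (+1); matched 1.
Augmenting path P2→Q2 (+1); matched 2.
Augmenting path P3→Q2→P2→Q4 (+1); matched 3.
No augmenting path remains; maximum matching = 3.
König certificate: {P1, P2, Q2} is a vertex cover of size 3 (every listed pair touches it), so no matching can be larger.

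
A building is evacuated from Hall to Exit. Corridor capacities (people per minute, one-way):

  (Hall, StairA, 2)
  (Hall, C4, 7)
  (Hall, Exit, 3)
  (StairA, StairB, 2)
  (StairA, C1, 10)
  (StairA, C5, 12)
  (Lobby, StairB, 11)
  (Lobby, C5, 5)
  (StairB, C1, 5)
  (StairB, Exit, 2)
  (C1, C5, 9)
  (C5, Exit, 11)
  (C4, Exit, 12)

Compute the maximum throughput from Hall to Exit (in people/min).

Augment Hall→Exit: bottleneck 3, flow now 3.
Augment Hall→C4→Exit: bottleneck 7, flow now 10.
Augment Hall→StairA→StairB→Exit: bottleneck 2, flow now 12.
No augmenting path remains; maximum flow = 12.
In the residual graph, reachable from Hall: {Hall}.
Min-cut edges: Hall→StairA (2), Hall→C4 (7), Hall→Exit (3); capacity 2 + 7 + 3 = 12.
This cut is saturated, so no flow can exceed 12.

12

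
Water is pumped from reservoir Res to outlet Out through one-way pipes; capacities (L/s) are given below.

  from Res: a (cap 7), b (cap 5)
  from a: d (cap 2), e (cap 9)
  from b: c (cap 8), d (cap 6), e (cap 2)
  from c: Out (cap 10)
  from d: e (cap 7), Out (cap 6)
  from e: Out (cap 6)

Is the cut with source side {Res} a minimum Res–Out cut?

Yes — it is a minimum cut (capacity 12).

Given cut capacity: 7 + 5 = 12.
Augment Res→a→d→Out: bottleneck 2, flow now 2.
Augment Res→a→e→Out: bottleneck 5, flow now 7.
Augment Res→b→c→Out: bottleneck 5, flow now 12.
No augmenting path remains; maximum flow = 12.
Cut capacity 12 equals the max flow, so it is a minimum cut.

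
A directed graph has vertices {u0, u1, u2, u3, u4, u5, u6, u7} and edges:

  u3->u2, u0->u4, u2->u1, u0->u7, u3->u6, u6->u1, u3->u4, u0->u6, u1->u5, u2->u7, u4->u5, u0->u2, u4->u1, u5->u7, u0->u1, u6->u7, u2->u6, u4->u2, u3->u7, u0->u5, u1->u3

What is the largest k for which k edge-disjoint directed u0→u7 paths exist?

5

Assign every edge capacity 1; by Menger, the answer equals the max flow.
Path u0→u7 (+1); total 1.
Path u0→u2→u7 (+1); total 2.
Path u0→u5→u7 (+1); total 3.
Path u0→u6→u7 (+1); total 4.
Path u0→u1→u3→u7 (+1); total 5.
No residual u0→u7 path; max flow = 5.
Certifying cut of size 5: {u0→u7, u1→u3, u2→u7, u5→u7, u6→u7}.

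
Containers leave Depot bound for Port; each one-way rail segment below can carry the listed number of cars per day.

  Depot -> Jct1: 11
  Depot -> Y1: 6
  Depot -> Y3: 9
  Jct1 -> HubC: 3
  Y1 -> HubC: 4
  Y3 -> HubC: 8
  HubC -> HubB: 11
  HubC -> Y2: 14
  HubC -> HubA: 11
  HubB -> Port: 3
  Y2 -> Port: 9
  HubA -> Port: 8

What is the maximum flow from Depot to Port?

15

Augment Depot→Jct1→HubC→HubB→Port: bottleneck 3, flow now 3.
Augment Depot→Y1→HubC→Y2→Port: bottleneck 4, flow now 7.
Augment Depot→Y3→HubC→Y2→Port: bottleneck 5, flow now 12.
Augment Depot→Y3→HubC→HubA→Port: bottleneck 3, flow now 15.
No augmenting path remains; maximum flow = 15.
In the residual graph, reachable from Depot: {Depot, Jct1, Y1, Y3}.
Min-cut edges: Jct1→HubC (3), Y1→HubC (4), Y3→HubC (8); capacity 3 + 4 + 8 = 15.
This cut is saturated, so no flow can exceed 15.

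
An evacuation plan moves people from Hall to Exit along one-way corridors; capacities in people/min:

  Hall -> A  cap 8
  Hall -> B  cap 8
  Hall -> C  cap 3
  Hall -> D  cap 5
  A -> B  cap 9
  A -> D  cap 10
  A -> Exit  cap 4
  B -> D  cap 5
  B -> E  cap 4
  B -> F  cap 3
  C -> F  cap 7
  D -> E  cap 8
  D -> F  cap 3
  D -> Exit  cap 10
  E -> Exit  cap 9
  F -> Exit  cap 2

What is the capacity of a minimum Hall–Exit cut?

23

Augment Hall→A→Exit: bottleneck 4, flow now 4.
Augment Hall→D→Exit: bottleneck 5, flow now 9.
Augment Hall→A→D→Exit: bottleneck 4, flow now 13.
Augment Hall→B→D→Exit: bottleneck 1, flow now 14.
Augment Hall→B→E→Exit: bottleneck 4, flow now 18.
Augment Hall→B→F→Exit: bottleneck 2, flow now 20.
Augment Hall→B→D→E→Exit: bottleneck 1, flow now 21.
Augment Hall→C→F→B→D→E→Exit: bottleneck 2, flow now 23. (uses reverse residual edge)
No augmenting path remains; maximum flow = 23.
By max-flow min-cut, the minimum cut capacity equals the max flow.
In the residual graph, reachable from Hall: {Hall, C, F}.
Min-cut edges: Hall→A (8), Hall→B (8), Hall→D (5), F→Exit (2); capacity 8 + 8 + 5 + 2 = 23.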